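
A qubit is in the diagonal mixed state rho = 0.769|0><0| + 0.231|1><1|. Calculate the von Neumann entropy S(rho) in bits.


S = -p*log2(p) - (1-p)*log2(1-p)
p = 0.7690, 1-p = 0.2310
= -0.7690 * log2(0.7690) - 0.2310 * log2(0.2310)
= -(-0.2914) - (-0.4883)
= 0.7798

0.7798


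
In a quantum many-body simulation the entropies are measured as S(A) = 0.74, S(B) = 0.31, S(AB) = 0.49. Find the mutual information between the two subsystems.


I(A:B) = S(A) + S(B) - S(AB)
= 0.74 + 0.31 - 0.49
= 0.5600

0.5600


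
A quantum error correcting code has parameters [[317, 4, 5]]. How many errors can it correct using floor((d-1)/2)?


Code parameters: [[317, 4, 5]], distance d = 5.
Number of correctable errors = floor((d-1)/2)
= floor((5 - 1)/2)
= floor(4/2)
= 2

2


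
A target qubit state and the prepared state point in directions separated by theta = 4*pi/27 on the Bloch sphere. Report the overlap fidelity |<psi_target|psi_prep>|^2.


For states separated by angle theta on Bloch sphere:
F = cos^2(theta/2)
theta = 4*pi/27 = 0.4654
theta/2 = 0.2327
cos(theta/2) = 0.9730
F = 0.9468

0.9468


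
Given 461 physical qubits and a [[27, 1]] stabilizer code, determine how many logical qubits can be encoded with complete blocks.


Each code block uses 27 physical qubits for 1 logical qubit(s).
Number of complete blocks = floor(461 / 27) = 17
Logical qubits = 17 * 1
= 17

17


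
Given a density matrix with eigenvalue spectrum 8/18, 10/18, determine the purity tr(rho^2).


tr(rho^2) = sum of eigenvalues squared
= (8/18)^2 + (10/18)^2
= (64 + 100) / 324
= 164/324
= 0.5062

0.5062


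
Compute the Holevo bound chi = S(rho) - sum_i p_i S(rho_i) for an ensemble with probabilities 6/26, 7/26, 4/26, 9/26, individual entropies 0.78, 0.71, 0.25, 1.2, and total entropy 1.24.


chi = S(rho) - sum_i p_i * S(rho_i)
Weighted entropy = 6/26 * 0.78 + 7/26 * 0.71 + 4/26 * 0.25 + 9/26 * 1.2
= 0.8250
chi = 1.24 - 0.8250
= 0.4150

0.4150


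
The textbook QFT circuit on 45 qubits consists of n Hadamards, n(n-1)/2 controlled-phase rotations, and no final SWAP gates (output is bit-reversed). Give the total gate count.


Hadamard gates: 45
Controlled rotations: n*(n-1)/2 = 45*44/2 = 990
SWAP gates: 0 (omitted)
Total = 45 + 990
= 1035

1035


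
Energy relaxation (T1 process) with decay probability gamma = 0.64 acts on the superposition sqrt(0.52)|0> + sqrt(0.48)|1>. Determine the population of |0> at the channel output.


For amplitude damping with parameter gamma on state sqrt(a)|0> + sqrt(b)|1>:
alpha^2 = 0.52, beta^2 = 0.48
P(|0>) = alpha^2 + gamma * beta^2
= 0.52 + 0.64 * 0.48
= 0.52 + 0.3072
= 0.8272

0.8272


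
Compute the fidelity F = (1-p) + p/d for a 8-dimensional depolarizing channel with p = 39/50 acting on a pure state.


F = (1-p) + p/d
= (1 - 0.7800) + 0.7800/8
= 0.2200 + 0.0975
= 0.3175

0.3175


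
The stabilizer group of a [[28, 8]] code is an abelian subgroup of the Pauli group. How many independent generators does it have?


For an [[n,k]] stabilizer code:
Number of stabilizer generators = n - k
= 28 - 8
= 20

20


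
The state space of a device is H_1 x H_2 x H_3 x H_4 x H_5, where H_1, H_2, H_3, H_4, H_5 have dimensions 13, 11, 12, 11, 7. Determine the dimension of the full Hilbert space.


dim(H_1 x H_2 x H_3 x H_4 x H_5) = 13 * 11 * 12 * 11 * 7
= 143 * 12 * 11 * 7
= 1716 * 11 * 7
= 18876 * 7
= 132132

132132


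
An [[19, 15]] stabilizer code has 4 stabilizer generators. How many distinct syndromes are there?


Each stabilizer generator gives a binary (+1 or -1) measurement outcome.
With 4 independent generators:
Total syndromes = 2^4
= 16

16


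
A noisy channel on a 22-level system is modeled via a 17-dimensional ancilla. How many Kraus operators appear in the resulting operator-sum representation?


Tracing out the environment in an orthonormal basis {|i>_E} gives Kraus operators K_i = <i|_E U |0>_E.
Number of Kraus operators = dim(H_env) = d_env
= 17

17


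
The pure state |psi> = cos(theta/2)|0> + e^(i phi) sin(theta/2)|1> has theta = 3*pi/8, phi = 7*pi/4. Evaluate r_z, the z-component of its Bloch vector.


theta = 1.1781, phi = 5.4978
r_z = cos(theta) = 0.3827

0.3827


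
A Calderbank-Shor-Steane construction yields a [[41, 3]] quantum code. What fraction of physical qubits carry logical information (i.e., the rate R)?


Code rate R = k/n
= 3/41
= 0.0732

0.0732


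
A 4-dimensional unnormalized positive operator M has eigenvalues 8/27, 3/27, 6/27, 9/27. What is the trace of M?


tr(M) = sum of eigenvalues
= 8/27 + 3/27 + 6/27 + 9/27
= 26/27
= 0.9630

0.9630


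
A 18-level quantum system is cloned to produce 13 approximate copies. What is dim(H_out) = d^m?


Output space = H^(tensor 13) where dim(H) = 18
dim = 18^13
= 324 (after 2 factors)
= 5832 (after 3 factors)
= 104976 (after 4 factors)
= 1889568 (after 5 factors)
= 34012224 (after 6 factors)
= 612220032 (after 7 factors)
= 11019960576 (after 8 factors)
= 198359290368 (after 9 factors)
= 3570467226624 (after 10 factors)
= 64268410079232 (after 11 factors)
= 1156831381426176 (after 12 factors)
= 20822964865671168 (after 13 factors)
= 20822964865671168

20822964865671168


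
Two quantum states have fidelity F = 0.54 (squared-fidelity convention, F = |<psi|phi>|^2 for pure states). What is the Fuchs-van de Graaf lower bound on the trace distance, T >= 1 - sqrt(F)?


Fuchs-van de Graaf (squared-fidelity convention): 1 - sqrt(F) <= T <= sqrt(1 - F).
Lower bound: T >= 1 - sqrt(F)
sqrt(F) = sqrt(0.54) = 0.7348
T >= 1 - 0.7348
T >= 0.2652

0.2652


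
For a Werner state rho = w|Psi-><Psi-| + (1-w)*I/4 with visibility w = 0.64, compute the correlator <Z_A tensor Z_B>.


|Psi-> = (|01> - |10>)/sqrt(2)
For the pure Bell state, <Z_A Z_B> = -1 (Bell-state Pauli correlator).
The maximally-mixed part I/4 has tr(I/4 * P tensor P) = 0 for any traceless Pauli P.
So <Z_A Z_B>_rho = w * (-1) + (1 - w) * 0
= 0.64 * (-1)
= -0.6400

-0.6400


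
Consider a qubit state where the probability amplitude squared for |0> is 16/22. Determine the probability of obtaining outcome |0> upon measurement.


|alpha|^2 = 16/22 = 0.7273
|beta|^2 = 1 - 16/22 = 6/22 = 0.2727
P(|0>) = |alpha|^2 = 0.7273

0.7273


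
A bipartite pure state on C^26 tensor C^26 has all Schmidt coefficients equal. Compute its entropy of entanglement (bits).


For a maximally entangled state in d x d:
S = log2(d) = log2(26)
= 4.7004

4.7004


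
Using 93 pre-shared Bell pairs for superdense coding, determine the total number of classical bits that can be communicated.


Superdense coding allows 2 classical bits per shared entangled pair.
93 pair(s) -> 2 * 93 = 186 classical bits

186


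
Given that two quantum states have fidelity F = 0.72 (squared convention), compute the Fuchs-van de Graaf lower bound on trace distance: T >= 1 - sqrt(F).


Fuchs-van de Graaf (squared-fidelity convention): 1 - sqrt(F) <= T <= sqrt(1 - F).
Lower bound: T >= 1 - sqrt(F)
sqrt(F) = sqrt(0.72) = 0.8485
T >= 1 - 0.8485
T >= 0.1515

0.1515


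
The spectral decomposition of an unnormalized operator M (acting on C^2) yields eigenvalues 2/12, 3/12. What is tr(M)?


tr(M) = sum of eigenvalues
= 2/12 + 3/12
= 5/12
= 0.4167

0.4167


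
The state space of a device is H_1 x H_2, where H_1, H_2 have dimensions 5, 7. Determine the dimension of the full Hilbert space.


dim(H_1 x H_2) = 5 * 7
= 35

35


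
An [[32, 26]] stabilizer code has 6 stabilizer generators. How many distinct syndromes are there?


Each stabilizer generator gives a binary (+1 or -1) measurement outcome.
With 6 independent generators:
Total syndromes = 2^6
= 64

64


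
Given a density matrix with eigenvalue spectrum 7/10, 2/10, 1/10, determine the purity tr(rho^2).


tr(rho^2) = sum of eigenvalues squared
= (7/10)^2 + (2/10)^2 + (1/10)^2
= (49 + 4 + 1) / 100
= 54/100
= 0.5400

0.5400


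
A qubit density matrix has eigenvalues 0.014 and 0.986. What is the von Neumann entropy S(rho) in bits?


S = -p*log2(p) - (1-p)*log2(1-p)
p = 0.0140, 1-p = 0.9860
= -0.0140 * log2(0.0140) - 0.9860 * log2(0.9860)
= -(-0.0862) - (-0.0201)
= 0.1063

0.1063


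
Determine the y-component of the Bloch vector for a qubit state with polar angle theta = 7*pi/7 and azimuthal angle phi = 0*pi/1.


theta = 3.1416, phi = 0.0000
r_y = sin(theta)*sin(phi) = 0.0000 * 0.0000
r_y = 0.0000

0.0000


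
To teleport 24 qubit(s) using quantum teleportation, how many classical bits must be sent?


Quantum teleportation requires 2 classical bits per qubit teleported.
24 qubit(s) -> 2 * 24 = 48 classical bits

48


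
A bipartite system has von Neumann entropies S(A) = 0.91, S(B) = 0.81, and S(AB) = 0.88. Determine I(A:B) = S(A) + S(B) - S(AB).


I(A:B) = S(A) + S(B) - S(AB)
= 0.91 + 0.81 - 0.88
= 0.8400

0.8400


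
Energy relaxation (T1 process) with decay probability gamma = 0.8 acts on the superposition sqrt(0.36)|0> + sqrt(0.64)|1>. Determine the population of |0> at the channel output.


For amplitude damping with parameter gamma on state sqrt(a)|0> + sqrt(b)|1>:
alpha^2 = 0.36, beta^2 = 0.64
P(|0>) = alpha^2 + gamma * beta^2
= 0.36 + 0.8 * 0.64
= 0.36 + 0.5120
= 0.8720

0.8720


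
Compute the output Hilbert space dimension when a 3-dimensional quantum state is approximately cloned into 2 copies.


Output space = H^(tensor 2) where dim(H) = 3
dim = 3^2
= 9

9


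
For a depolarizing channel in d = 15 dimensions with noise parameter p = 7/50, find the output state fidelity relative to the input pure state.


F = (1-p) + p/d
= (1 - 0.1400) + 0.1400/15
= 0.8600 + 0.0093
= 0.8693

0.8693


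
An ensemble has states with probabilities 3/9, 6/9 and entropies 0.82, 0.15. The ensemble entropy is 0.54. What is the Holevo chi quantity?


chi = S(rho) - sum_i p_i * S(rho_i)
Weighted entropy = 3/9 * 0.82 + 6/9 * 0.15
= 0.3733
chi = 0.54 - 0.3733
= 0.1667

0.1667


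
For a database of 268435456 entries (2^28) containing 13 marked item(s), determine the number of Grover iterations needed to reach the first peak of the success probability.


After j Grover iterations the success probability is P(j) = sin^2((2j+1)*theta), where sin(theta) = sqrt(k/N).
N = 2^28 = 268435456, k = 13
sin(theta) = sqrt(k/N) = 0.0002200653855
theta = arcsin(sqrt(k/N)) = 0.0002200653872 rad
P(j) reaches its first maximum when (2j+1)*theta is as close as possible to pi/2, i.e. j = round(pi/(4*theta) - 1/2).
pi/(4*theta) - 1/2 = 3568.4309
(For comparison, the common estimate pi/4 * sqrt(N/k) = 3568.9309; the exact maximiser is used here.)
Optimal iterations = 3568

3568


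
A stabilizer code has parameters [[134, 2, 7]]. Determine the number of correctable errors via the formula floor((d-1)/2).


Code parameters: [[134, 2, 7]], distance d = 7.
Number of correctable errors = floor((d-1)/2)
= floor((7 - 1)/2)
= floor(6/2)
= 3

3


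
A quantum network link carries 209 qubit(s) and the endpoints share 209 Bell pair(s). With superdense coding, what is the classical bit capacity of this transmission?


Superdense coding allows 2 classical bits per shared entangled pair.
209 pair(s) -> 2 * 209 = 418 classical bits

418


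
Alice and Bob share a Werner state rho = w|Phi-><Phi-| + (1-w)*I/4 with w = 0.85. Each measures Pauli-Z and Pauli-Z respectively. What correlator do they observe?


|Phi-> = (|00> - |11>)/sqrt(2)
For the pure Bell state, <Z_A Z_B> = +1 (Bell-state Pauli correlator).
The maximally-mixed part I/4 has tr(I/4 * P tensor P) = 0 for any traceless Pauli P.
So <Z_A Z_B>_rho = w * (+1) + (1 - w) * 0
= 0.85 * (+1)
= 0.8500

0.8500


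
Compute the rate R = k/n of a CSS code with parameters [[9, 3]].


Code rate R = k/n
= 3/9
= 0.3333

0.3333


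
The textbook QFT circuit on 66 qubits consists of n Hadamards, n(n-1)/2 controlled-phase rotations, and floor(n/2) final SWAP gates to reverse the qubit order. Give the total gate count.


Hadamard gates: 66
Controlled rotations: n*(n-1)/2 = 66*65/2 = 2145
SWAP gates: floor(n/2) = floor(66/2) = 33
Total = 66 + 2145 + 33
= 2244

2244


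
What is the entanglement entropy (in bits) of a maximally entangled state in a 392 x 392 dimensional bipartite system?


For a maximally entangled state in d x d:
S = log2(d) = log2(392)
= 8.6147

8.6147


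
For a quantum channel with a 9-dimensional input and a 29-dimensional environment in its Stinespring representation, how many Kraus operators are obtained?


Tracing out the environment in an orthonormal basis {|i>_E} gives Kraus operators K_i = <i|_E U |0>_E.
Number of Kraus operators = dim(H_env) = d_env
= 29

29


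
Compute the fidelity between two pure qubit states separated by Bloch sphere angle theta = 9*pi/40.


For states separated by angle theta on Bloch sphere:
F = cos^2(theta/2)
theta = 9*pi/40 = 0.7069
theta/2 = 0.3534
cos(theta/2) = 0.9382
F = 0.8802

0.8802


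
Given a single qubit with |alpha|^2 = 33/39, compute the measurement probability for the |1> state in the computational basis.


|alpha|^2 = 33/39 = 0.8462
|beta|^2 = 1 - 33/39 = 6/39 = 0.1538
P(|1>) = |beta|^2 = 0.1538

0.1538


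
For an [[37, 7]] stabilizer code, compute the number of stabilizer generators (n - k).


For an [[n,k]] stabilizer code:
Number of stabilizer generators = n - k
= 37 - 7
= 30

30


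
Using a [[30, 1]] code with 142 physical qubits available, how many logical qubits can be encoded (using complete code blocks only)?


Each code block uses 30 physical qubits for 1 logical qubit(s).
Number of complete blocks = floor(142 / 30) = 4
Logical qubits = 4 * 1
= 4

4


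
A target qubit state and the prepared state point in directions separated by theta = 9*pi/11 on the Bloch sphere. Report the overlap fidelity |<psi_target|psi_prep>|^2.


For states separated by angle theta on Bloch sphere:
F = cos^2(theta/2)
theta = 9*pi/11 = 2.5704
theta/2 = 1.2852
cos(theta/2) = 0.2817
F = 0.0794

0.0794


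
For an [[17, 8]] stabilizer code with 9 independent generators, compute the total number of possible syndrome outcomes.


Each stabilizer generator gives a binary (+1 or -1) measurement outcome.
With 9 independent generators:
Total syndromes = 2^9
= 512

512


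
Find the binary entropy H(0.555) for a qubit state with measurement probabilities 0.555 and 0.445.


S = -p*log2(p) - (1-p)*log2(1-p)
p = 0.5550, 1-p = 0.4450
= -0.5550 * log2(0.5550) - 0.4450 * log2(0.4450)
= -(-0.4714) - (-0.5198)
= 0.9913

0.9913


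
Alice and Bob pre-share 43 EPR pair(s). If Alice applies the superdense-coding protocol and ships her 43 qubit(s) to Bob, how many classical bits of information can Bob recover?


Superdense coding allows 2 classical bits per shared entangled pair.
43 pair(s) -> 2 * 43 = 86 classical bits

86


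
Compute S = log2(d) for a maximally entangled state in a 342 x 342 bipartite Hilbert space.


For a maximally entangled state in d x d:
S = log2(d) = log2(342)
= 8.4179

8.4179


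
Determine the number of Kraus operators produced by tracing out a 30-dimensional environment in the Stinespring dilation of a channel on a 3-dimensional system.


Tracing out the environment in an orthonormal basis {|i>_E} gives Kraus operators K_i = <i|_E U |0>_E.
Number of Kraus operators = dim(H_env) = d_env
= 30

30


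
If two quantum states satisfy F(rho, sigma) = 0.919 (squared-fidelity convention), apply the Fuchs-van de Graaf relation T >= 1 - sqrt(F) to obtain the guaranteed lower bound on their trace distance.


Fuchs-van de Graaf (squared-fidelity convention): 1 - sqrt(F) <= T <= sqrt(1 - F).
Lower bound: T >= 1 - sqrt(F)
sqrt(F) = sqrt(0.919) = 0.9586
T >= 1 - 0.9586
T >= 0.0414

0.0414


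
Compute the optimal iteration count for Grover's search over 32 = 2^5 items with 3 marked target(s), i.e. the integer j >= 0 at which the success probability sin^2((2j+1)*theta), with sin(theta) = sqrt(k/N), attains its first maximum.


After j Grover iterations the success probability is P(j) = sin^2((2j+1)*theta), where sin(theta) = sqrt(k/N).
N = 2^5 = 32, k = 3
sin(theta) = sqrt(k/N) = 0.3061862178
theta = arcsin(sqrt(k/N)) = 0.3111842443 rad
P(j) reaches its first maximum when (2j+1)*theta is as close as possible to pi/2, i.e. j = round(pi/(4*theta) - 1/2).
pi/(4*theta) - 1/2 = 2.0239
(For comparison, the common estimate pi/4 * sqrt(N/k) = 2.5651; the exact maximiser is used here.)
Optimal iterations = 2

2


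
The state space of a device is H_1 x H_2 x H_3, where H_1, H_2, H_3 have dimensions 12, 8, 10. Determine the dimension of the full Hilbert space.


dim(H_1 x H_2 x H_3) = 12 * 8 * 10
= 96 * 10
= 960

960


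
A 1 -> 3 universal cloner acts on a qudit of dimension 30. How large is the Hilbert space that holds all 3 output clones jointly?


Output space = H^(tensor 3) where dim(H) = 30
dim = 30^3
= 900 (after 2 factors)
= 27000 (after 3 factors)
= 27000

27000


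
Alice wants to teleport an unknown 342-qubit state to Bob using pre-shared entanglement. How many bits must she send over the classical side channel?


Quantum teleportation requires 2 classical bits per qubit teleported.
342 qubit(s) -> 2 * 342 = 684 classical bits

684


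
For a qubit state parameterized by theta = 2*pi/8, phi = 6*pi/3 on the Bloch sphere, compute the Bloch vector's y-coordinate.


theta = 0.7854, phi = 6.2832
r_y = sin(theta)*sin(phi) = 0.7071 * 0.0000
r_y = 0.0000

0.0000


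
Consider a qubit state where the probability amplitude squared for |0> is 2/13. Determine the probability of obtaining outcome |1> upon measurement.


|alpha|^2 = 2/13 = 0.1538
|beta|^2 = 1 - 2/13 = 11/13 = 0.8462
P(|1>) = |beta|^2 = 0.8462

0.8462


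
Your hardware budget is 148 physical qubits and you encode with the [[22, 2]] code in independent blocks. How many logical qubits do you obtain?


Each code block uses 22 physical qubits for 2 logical qubit(s).
Number of complete blocks = floor(148 / 22) = 6
Logical qubits = 6 * 2
= 12

12


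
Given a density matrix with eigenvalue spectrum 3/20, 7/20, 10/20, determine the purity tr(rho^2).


tr(rho^2) = sum of eigenvalues squared
= (3/20)^2 + (7/20)^2 + (10/20)^2
= (9 + 49 + 100) / 400
= 158/400
= 0.3950

0.3950


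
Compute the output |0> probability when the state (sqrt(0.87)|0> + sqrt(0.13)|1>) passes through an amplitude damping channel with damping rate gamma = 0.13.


For amplitude damping with parameter gamma on state sqrt(a)|0> + sqrt(b)|1>:
alpha^2 = 0.87, beta^2 = 0.13
P(|0>) = alpha^2 + gamma * beta^2
= 0.87 + 0.13 * 0.13
= 0.87 + 0.0169
= 0.8869

0.8869


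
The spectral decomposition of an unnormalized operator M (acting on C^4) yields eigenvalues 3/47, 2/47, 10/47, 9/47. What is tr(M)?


tr(M) = sum of eigenvalues
= 3/47 + 2/47 + 10/47 + 9/47
= 24/47
= 0.5106

0.5106


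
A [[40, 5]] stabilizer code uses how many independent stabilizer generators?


For an [[n,k]] stabilizer code:
Number of stabilizer generators = n - k
= 40 - 5
= 35

35


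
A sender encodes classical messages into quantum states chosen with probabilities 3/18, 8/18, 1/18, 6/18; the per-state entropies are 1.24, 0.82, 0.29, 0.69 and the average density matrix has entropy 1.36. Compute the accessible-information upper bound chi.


chi = S(rho) - sum_i p_i * S(rho_i)
Weighted entropy = 3/18 * 1.24 + 8/18 * 0.82 + 1/18 * 0.29 + 6/18 * 0.69
= 0.8172
chi = 1.36 - 0.8172
= 0.5428

0.5428


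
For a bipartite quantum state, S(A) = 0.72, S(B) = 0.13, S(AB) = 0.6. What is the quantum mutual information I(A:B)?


I(A:B) = S(A) + S(B) - S(AB)
= 0.72 + 0.13 - 0.6
= 0.2500

0.2500


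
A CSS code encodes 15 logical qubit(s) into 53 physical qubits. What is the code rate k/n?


Code rate R = k/n
= 15/53
= 0.2830

0.2830


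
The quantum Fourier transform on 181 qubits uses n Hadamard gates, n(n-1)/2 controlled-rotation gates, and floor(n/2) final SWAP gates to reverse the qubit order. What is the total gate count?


Hadamard gates: 181
Controlled rotations: n*(n-1)/2 = 181*180/2 = 16290
SWAP gates: floor(n/2) = floor(181/2) = 90
Total = 181 + 16290 + 90
= 16561

16561


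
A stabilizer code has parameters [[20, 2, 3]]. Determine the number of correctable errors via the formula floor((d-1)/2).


Code parameters: [[20, 2, 3]], distance d = 3.
Number of correctable errors = floor((d-1)/2)
= floor((3 - 1)/2)
= floor(2/2)
= 1

1


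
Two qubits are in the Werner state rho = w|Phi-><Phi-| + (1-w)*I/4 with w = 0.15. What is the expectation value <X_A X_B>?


|Phi-> = (|00> - |11>)/sqrt(2)
For the pure Bell state, <X_A X_B> = -1 (Bell-state Pauli correlator).
The maximally-mixed part I/4 has tr(I/4 * P tensor P) = 0 for any traceless Pauli P.
So <X_A X_B>_rho = w * (-1) + (1 - w) * 0
= 0.15 * (-1)
= -0.1500

-0.1500


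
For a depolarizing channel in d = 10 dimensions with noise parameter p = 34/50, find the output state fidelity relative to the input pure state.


F = (1-p) + p/d
= (1 - 0.6800) + 0.6800/10
= 0.3200 + 0.0680
= 0.3880

0.3880


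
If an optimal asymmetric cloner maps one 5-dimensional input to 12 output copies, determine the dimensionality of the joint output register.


Output space = H^(tensor 12) where dim(H) = 5
dim = 5^12
= 25 (after 2 factors)
= 125 (after 3 factors)
= 625 (after 4 factors)
= 3125 (after 5 factors)
= 15625 (after 6 factors)
= 78125 (after 7 factors)
= 390625 (after 8 factors)
= 1953125 (after 9 factors)
= 9765625 (after 10 factors)
= 48828125 (after 11 factors)
= 244140625 (after 12 factors)
= 244140625

244140625


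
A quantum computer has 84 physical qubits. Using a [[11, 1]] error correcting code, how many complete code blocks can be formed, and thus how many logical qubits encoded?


Each code block uses 11 physical qubits for 1 logical qubit(s).
Number of complete blocks = floor(84 / 11) = 7
Logical qubits = 7 * 1
= 7

7


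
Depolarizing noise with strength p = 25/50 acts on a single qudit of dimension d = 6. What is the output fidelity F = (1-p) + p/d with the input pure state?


F = (1-p) + p/d
= (1 - 0.5000) + 0.5000/6
= 0.5000 + 0.0833
= 0.5833

0.5833


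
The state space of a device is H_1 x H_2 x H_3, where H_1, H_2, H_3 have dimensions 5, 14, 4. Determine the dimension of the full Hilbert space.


dim(H_1 x H_2 x H_3) = 5 * 14 * 4
= 70 * 4
= 280

280


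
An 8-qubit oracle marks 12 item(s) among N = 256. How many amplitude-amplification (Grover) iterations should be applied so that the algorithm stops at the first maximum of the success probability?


After j Grover iterations the success probability is P(j) = sin^2((2j+1)*theta), where sin(theta) = sqrt(k/N).
N = 2^8 = 256, k = 12
sin(theta) = sqrt(k/N) = 0.2165063509
theta = arcsin(sqrt(k/N)) = 0.2182345144 rad
P(j) reaches its first maximum when (2j+1)*theta is as close as possible to pi/2, i.e. j = round(pi/(4*theta) - 1/2).
pi/(4*theta) - 1/2 = 3.0989
(For comparison, the common estimate pi/4 * sqrt(N/k) = 3.6276; the exact maximiser is used here.)
Optimal iterations = 3

3


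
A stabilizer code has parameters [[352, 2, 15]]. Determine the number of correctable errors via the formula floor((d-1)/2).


Code parameters: [[352, 2, 15]], distance d = 15.
Number of correctable errors = floor((d-1)/2)
= floor((15 - 1)/2)
= floor(14/2)
= 7

7


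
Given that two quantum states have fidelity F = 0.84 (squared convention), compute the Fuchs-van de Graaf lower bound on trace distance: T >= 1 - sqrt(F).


Fuchs-van de Graaf (squared-fidelity convention): 1 - sqrt(F) <= T <= sqrt(1 - F).
Lower bound: T >= 1 - sqrt(F)
sqrt(F) = sqrt(0.84) = 0.9165
T >= 1 - 0.9165
T >= 0.0835

0.0835


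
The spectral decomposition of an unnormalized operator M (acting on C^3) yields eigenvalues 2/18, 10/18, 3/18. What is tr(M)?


tr(M) = sum of eigenvalues
= 2/18 + 10/18 + 3/18
= 15/18
= 0.8333

0.8333


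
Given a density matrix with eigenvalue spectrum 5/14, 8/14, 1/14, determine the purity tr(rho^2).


tr(rho^2) = sum of eigenvalues squared
= (5/14)^2 + (8/14)^2 + (1/14)^2
= (25 + 64 + 1) / 196
= 90/196
= 0.4592

0.4592


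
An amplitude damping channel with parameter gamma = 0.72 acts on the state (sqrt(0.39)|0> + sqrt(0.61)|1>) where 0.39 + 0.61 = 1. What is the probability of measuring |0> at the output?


For amplitude damping with parameter gamma on state sqrt(a)|0> + sqrt(b)|1>:
alpha^2 = 0.39, beta^2 = 0.61
P(|0>) = alpha^2 + gamma * beta^2
= 0.39 + 0.72 * 0.61
= 0.39 + 0.4392
= 0.8292

0.8292


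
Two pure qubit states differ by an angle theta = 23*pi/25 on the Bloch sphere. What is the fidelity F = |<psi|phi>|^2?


For states separated by angle theta on Bloch sphere:
F = cos^2(theta/2)
theta = 23*pi/25 = 2.8903
theta/2 = 1.4451
cos(theta/2) = 0.1253
F = 0.0157

0.0157


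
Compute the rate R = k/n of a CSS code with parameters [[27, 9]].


Code rate R = k/n
= 9/27
= 0.3333

0.3333


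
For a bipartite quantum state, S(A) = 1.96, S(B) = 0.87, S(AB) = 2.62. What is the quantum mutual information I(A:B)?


I(A:B) = S(A) + S(B) - S(AB)
= 1.96 + 0.87 - 2.62
= 0.2100

0.2100


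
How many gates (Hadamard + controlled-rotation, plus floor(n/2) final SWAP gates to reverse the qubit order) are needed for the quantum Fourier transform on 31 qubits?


Hadamard gates: 31
Controlled rotations: n*(n-1)/2 = 31*30/2 = 465
SWAP gates: floor(n/2) = floor(31/2) = 15
Total = 31 + 465 + 15
= 511

511


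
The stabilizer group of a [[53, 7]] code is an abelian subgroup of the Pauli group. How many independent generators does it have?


For an [[n,k]] stabilizer code:
Number of stabilizer generators = n - k
= 53 - 7
= 46

46


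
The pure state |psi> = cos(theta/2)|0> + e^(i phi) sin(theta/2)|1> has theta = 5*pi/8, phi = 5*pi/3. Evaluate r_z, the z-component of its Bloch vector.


theta = 1.9635, phi = 5.2360
r_z = cos(theta) = -0.3827

-0.3827


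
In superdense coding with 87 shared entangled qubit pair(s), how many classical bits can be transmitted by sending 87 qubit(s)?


Superdense coding allows 2 classical bits per shared entangled pair.
87 pair(s) -> 2 * 87 = 174 classical bits

174


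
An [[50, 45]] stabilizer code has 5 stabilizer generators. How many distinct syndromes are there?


Each stabilizer generator gives a binary (+1 or -1) measurement outcome.
With 5 independent generators:
Total syndromes = 2^5
= 32

32


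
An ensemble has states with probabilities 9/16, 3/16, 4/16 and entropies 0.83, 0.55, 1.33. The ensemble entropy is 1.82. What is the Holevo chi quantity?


chi = S(rho) - sum_i p_i * S(rho_i)
Weighted entropy = 9/16 * 0.83 + 3/16 * 0.55 + 4/16 * 1.33
= 0.9025
chi = 1.82 - 0.9025
= 0.9175

0.9175


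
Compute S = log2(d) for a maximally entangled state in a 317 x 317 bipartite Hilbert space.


For a maximally entangled state in d x d:
S = log2(d) = log2(317)
= 8.3083

8.3083


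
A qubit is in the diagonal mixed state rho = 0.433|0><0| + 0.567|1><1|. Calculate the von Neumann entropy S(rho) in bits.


S = -p*log2(p) - (1-p)*log2(1-p)
p = 0.4330, 1-p = 0.5670
= -0.4330 * log2(0.4330) - 0.5670 * log2(0.5670)
= -(-0.5229) - (-0.4641)
= 0.9870

0.9870


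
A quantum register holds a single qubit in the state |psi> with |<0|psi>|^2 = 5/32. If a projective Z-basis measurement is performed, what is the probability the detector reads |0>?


|alpha|^2 = 5/32 = 0.1562
|beta|^2 = 1 - 5/32 = 27/32 = 0.8438
P(|0>) = |alpha|^2 = 0.1562

0.1562


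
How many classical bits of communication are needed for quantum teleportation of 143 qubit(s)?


Quantum teleportation requires 2 classical bits per qubit teleported.
143 qubit(s) -> 2 * 143 = 286 classical bits

286


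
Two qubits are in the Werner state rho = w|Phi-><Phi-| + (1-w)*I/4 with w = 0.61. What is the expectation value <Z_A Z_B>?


|Phi-> = (|00> - |11>)/sqrt(2)
For the pure Bell state, <Z_A Z_B> = +1 (Bell-state Pauli correlator).
The maximally-mixed part I/4 has tr(I/4 * P tensor P) = 0 for any traceless Pauli P.
So <Z_A Z_B>_rho = w * (+1) + (1 - w) * 0
= 0.61 * (+1)
= 0.6100

0.6100


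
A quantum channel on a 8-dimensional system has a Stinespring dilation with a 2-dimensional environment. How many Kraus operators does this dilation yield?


Tracing out the environment in an orthonormal basis {|i>_E} gives Kraus operators K_i = <i|_E U |0>_E.
Number of Kraus operators = dim(H_env) = d_env
= 2

2


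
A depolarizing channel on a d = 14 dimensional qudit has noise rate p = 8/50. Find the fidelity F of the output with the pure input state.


F = (1-p) + p/d
= (1 - 0.1600) + 0.1600/14
= 0.8400 + 0.0114
= 0.8514

0.8514


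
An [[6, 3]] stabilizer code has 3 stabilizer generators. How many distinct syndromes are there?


Each stabilizer generator gives a binary (+1 or -1) measurement outcome.
With 3 independent generators:
Total syndromes = 2^3
= 8

8


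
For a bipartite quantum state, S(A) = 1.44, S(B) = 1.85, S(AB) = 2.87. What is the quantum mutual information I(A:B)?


I(A:B) = S(A) + S(B) - S(AB)
= 1.44 + 1.85 - 2.87
= 0.4200

0.4200


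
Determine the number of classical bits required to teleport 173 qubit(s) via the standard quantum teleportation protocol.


Quantum teleportation requires 2 classical bits per qubit teleported.
173 qubit(s) -> 2 * 173 = 346 classical bits

346


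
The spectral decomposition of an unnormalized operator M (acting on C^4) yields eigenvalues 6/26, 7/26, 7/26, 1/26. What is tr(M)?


tr(M) = sum of eigenvalues
= 6/26 + 7/26 + 7/26 + 1/26
= 21/26
= 0.8077

0.8077


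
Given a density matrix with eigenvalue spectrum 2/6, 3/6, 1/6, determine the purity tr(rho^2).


tr(rho^2) = sum of eigenvalues squared
= (2/6)^2 + (3/6)^2 + (1/6)^2
= (4 + 9 + 1) / 36
= 14/36
= 0.3889

0.3889


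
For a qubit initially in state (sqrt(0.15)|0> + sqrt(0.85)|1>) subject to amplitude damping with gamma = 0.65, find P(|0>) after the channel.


For amplitude damping with parameter gamma on state sqrt(a)|0> + sqrt(b)|1>:
alpha^2 = 0.15, beta^2 = 0.85
P(|0>) = alpha^2 + gamma * beta^2
= 0.15 + 0.65 * 0.85
= 0.15 + 0.5525
= 0.7025

0.7025


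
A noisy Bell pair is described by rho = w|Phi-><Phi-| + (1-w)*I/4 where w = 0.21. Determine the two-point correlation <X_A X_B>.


|Phi-> = (|00> - |11>)/sqrt(2)
For the pure Bell state, <X_A X_B> = -1 (Bell-state Pauli correlator).
The maximally-mixed part I/4 has tr(I/4 * P tensor P) = 0 for any traceless Pauli P.
So <X_A X_B>_rho = w * (-1) + (1 - w) * 0
= 0.21 * (-1)
= -0.2100

-0.2100


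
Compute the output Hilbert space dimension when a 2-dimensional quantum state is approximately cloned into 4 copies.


Output space = H^(tensor 4) where dim(H) = 2
dim = 2^4
= 4 (after 2 factors)
= 8 (after 3 factors)
= 16 (after 4 factors)
= 16

16


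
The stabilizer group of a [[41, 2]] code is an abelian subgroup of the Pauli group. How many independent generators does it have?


For an [[n,k]] stabilizer code:
Number of stabilizer generators = n - k
= 41 - 2
= 39

39


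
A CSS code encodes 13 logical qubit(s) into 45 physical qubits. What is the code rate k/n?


Code rate R = k/n
= 13/45
= 0.2889

0.2889


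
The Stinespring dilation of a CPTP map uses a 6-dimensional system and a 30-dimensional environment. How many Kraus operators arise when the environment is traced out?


Tracing out the environment in an orthonormal basis {|i>_E} gives Kraus operators K_i = <i|_E U |0>_E.
Number of Kraus operators = dim(H_env) = d_env
= 30

30


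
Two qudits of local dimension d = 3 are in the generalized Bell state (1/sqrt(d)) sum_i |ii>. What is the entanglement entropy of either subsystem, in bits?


For a maximally entangled state in d x d:
S = log2(d) = log2(3)
= 1.5850

1.5850


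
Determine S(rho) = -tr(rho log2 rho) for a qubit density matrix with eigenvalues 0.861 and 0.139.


S = -p*log2(p) - (1-p)*log2(1-p)
p = 0.8610, 1-p = 0.1390
= -0.8610 * log2(0.8610) - 0.1390 * log2(0.1390)
= -(-0.1859) - (-0.3957)
= 0.5816

0.5816


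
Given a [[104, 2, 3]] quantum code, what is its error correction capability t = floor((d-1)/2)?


Code parameters: [[104, 2, 3]], distance d = 3.
Number of correctable errors = floor((d-1)/2)
= floor((3 - 1)/2)
= floor(2/2)
= 1

1


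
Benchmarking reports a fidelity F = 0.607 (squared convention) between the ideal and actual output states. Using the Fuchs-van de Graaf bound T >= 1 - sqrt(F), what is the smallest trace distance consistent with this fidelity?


Fuchs-van de Graaf (squared-fidelity convention): 1 - sqrt(F) <= T <= sqrt(1 - F).
Lower bound: T >= 1 - sqrt(F)
sqrt(F) = sqrt(0.607) = 0.7791
T >= 1 - 0.7791
T >= 0.2209

0.2209


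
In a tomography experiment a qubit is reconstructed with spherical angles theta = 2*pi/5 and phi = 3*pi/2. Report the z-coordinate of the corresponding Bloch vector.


theta = 1.2566, phi = 4.7124
r_z = cos(theta) = 0.3090

0.3090


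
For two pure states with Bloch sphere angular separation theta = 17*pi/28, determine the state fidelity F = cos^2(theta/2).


For states separated by angle theta on Bloch sphere:
F = cos^2(theta/2)
theta = 17*pi/28 = 1.9074
theta/2 = 0.9537
cos(theta/2) = 0.5787
F = 0.3349

0.3349


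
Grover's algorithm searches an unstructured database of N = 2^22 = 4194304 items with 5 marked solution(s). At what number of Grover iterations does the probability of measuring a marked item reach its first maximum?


After j Grover iterations the success probability is P(j) = sin^2((2j+1)*theta), where sin(theta) = sqrt(k/N).
N = 2^22 = 4194304, k = 5
sin(theta) = sqrt(k/N) = 0.001091830067
theta = arcsin(sqrt(k/N)) = 0.001091830284 rad
P(j) reaches its first maximum when (2j+1)*theta is as close as possible to pi/2, i.e. j = round(pi/(4*theta) - 1/2).
pi/(4*theta) - 1/2 = 718.8409
(For comparison, the common estimate pi/4 * sqrt(N/k) = 719.3410; the exact maximiser is used here.)
Optimal iterations = 719

719


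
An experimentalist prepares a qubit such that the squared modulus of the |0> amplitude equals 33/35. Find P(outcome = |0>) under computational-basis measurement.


|alpha|^2 = 33/35 = 0.9429
|beta|^2 = 1 - 33/35 = 2/35 = 0.0571
P(|0>) = |alpha|^2 = 0.9429

0.9429


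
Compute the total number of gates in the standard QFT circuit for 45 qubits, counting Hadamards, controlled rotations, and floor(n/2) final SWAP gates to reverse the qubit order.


Hadamard gates: 45
Controlled rotations: n*(n-1)/2 = 45*44/2 = 990
SWAP gates: floor(n/2) = floor(45/2) = 22
Total = 45 + 990 + 22
= 1057

1057


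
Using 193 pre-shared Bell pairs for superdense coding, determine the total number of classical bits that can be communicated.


Superdense coding allows 2 classical bits per shared entangled pair.
193 pair(s) -> 2 * 193 = 386 classical bits

386


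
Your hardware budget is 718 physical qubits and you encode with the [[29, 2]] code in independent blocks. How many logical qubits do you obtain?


Each code block uses 29 physical qubits for 2 logical qubit(s).
Number of complete blocks = floor(718 / 29) = 24
Logical qubits = 24 * 2
= 48

48


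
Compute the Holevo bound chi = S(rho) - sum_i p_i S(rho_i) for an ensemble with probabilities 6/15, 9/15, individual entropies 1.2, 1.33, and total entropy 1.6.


chi = S(rho) - sum_i p_i * S(rho_i)
Weighted entropy = 6/15 * 1.2 + 9/15 * 1.33
= 1.2780
chi = 1.6 - 1.2780
= 0.3220

0.3220


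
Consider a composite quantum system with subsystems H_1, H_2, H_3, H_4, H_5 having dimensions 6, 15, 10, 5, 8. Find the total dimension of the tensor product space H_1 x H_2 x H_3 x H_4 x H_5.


dim(H_1 x H_2 x H_3 x H_4 x H_5) = 6 * 15 * 10 * 5 * 8
= 90 * 10 * 5 * 8
= 900 * 5 * 8
= 4500 * 8
= 36000

36000


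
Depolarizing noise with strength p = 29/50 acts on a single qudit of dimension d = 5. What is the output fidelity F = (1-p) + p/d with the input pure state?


F = (1-p) + p/d
= (1 - 0.5800) + 0.5800/5
= 0.4200 + 0.1160
= 0.5360

0.5360


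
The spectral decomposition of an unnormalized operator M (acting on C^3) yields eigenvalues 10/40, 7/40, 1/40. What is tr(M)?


tr(M) = sum of eigenvalues
= 10/40 + 7/40 + 1/40
= 18/40
= 0.4500

0.4500


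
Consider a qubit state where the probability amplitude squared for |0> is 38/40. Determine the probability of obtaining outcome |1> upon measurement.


|alpha|^2 = 38/40 = 0.9500
|beta|^2 = 1 - 38/40 = 2/40 = 0.0500
P(|1>) = |beta|^2 = 0.0500

0.0500


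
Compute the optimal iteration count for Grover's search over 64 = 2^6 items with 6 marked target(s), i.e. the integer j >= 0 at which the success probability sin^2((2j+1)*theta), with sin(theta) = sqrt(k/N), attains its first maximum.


After j Grover iterations the success probability is P(j) = sin^2((2j+1)*theta), where sin(theta) = sqrt(k/N).
N = 2^6 = 64, k = 6
sin(theta) = sqrt(k/N) = 0.3061862178
theta = arcsin(sqrt(k/N)) = 0.3111842443 rad
P(j) reaches its first maximum when (2j+1)*theta is as close as possible to pi/2, i.e. j = round(pi/(4*theta) - 1/2).
pi/(4*theta) - 1/2 = 2.0239
(For comparison, the common estimate pi/4 * sqrt(N/k) = 2.5651; the exact maximiser is used here.)
Optimal iterations = 2

2


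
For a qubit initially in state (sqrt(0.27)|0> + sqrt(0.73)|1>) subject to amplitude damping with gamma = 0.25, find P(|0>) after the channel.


For amplitude damping with parameter gamma on state sqrt(a)|0> + sqrt(b)|1>:
alpha^2 = 0.27, beta^2 = 0.73
P(|0>) = alpha^2 + gamma * beta^2
= 0.27 + 0.25 * 0.73
= 0.27 + 0.1825
= 0.4525

0.4525


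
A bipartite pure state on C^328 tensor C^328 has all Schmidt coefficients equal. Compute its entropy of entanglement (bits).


For a maximally entangled state in d x d:
S = log2(d) = log2(328)
= 8.3576

8.3576


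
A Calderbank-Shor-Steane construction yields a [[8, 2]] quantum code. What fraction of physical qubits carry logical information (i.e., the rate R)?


Code rate R = k/n
= 2/8
= 0.2500

0.2500


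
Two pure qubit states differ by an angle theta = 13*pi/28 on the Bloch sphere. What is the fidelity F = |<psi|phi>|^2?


For states separated by angle theta on Bloch sphere:
F = cos^2(theta/2)
theta = 13*pi/28 = 1.4586
theta/2 = 0.7293
cos(theta/2) = 0.7456
F = 0.5560

0.5560


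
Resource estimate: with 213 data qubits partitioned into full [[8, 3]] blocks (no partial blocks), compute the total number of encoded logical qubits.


Each code block uses 8 physical qubits for 3 logical qubit(s).
Number of complete blocks = floor(213 / 8) = 26
Logical qubits = 26 * 3
= 78

78


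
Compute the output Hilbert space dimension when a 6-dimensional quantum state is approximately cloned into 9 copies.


Output space = H^(tensor 9) where dim(H) = 6
dim = 6^9
= 36 (after 2 factors)
= 216 (after 3 factors)
= 1296 (after 4 factors)
= 7776 (after 5 factors)
= 46656 (after 6 factors)
= 279936 (after 7 factors)
= 1679616 (after 8 factors)
= 10077696 (after 9 factors)
= 10077696

10077696


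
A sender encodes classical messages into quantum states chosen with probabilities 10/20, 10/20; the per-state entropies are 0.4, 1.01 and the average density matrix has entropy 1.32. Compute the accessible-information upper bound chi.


chi = S(rho) - sum_i p_i * S(rho_i)
Weighted entropy = 10/20 * 0.4 + 10/20 * 1.01
= 0.7050
chi = 1.32 - 0.7050
= 0.6150

0.6150


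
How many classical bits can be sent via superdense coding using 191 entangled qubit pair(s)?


Superdense coding allows 2 classical bits per shared entangled pair.
191 pair(s) -> 2 * 191 = 382 classical bits

382


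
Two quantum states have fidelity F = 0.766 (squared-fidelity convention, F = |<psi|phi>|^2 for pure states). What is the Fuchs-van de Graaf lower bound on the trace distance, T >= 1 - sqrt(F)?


Fuchs-van de Graaf (squared-fidelity convention): 1 - sqrt(F) <= T <= sqrt(1 - F).
Lower bound: T >= 1 - sqrt(F)
sqrt(F) = sqrt(0.766) = 0.8752
T >= 1 - 0.8752
T >= 0.1248

0.1248
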